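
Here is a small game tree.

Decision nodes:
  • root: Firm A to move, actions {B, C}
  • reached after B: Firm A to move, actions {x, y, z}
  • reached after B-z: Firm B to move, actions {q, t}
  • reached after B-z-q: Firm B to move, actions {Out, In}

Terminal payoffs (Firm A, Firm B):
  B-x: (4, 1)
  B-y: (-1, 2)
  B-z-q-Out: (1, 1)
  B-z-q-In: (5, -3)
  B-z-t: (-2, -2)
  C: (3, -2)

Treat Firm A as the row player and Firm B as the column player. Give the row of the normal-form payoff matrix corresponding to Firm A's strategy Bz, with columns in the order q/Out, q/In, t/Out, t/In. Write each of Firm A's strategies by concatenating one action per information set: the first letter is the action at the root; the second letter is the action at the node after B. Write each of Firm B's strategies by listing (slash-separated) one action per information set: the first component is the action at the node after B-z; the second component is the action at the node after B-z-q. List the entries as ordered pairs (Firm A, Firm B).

(1,1) (5,-3) (-2,-2) (-2,-2)

vs q/Out: Firm A plays B → Firm A plays z at [B] → Firm B plays q at [B-z] → Firm B plays Out at [B-z-q] → (1, 1)
vs q/In: Firm A plays B → Firm A plays z at [B] → Firm B plays q at [B-z] → Firm B plays In at [B-z-q] → (5, -3)
vs t/Out: Firm A plays B → Firm A plays z at [B] → Firm B plays t at [B-z] → (-2, -2)
vs t/In: Firm A plays B → Firm A plays z at [B] → Firm B plays t at [B-z] → (-2, -2)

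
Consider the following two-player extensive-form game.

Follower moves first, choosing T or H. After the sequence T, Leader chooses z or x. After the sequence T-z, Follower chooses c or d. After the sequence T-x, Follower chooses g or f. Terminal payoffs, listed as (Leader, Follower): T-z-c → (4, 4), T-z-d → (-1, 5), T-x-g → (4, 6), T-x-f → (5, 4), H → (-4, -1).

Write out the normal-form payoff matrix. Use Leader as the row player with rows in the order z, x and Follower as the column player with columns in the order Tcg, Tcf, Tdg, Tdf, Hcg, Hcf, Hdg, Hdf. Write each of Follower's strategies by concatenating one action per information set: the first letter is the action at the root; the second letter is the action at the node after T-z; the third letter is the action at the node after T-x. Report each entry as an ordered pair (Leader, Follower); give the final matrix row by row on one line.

          Tcg      Tcf      Tdg      Tdf      Hcg      Hcf      Hdg      Hdf
   z    (4,4)    (4,4)   (-1,5)   (-1,5)  (-4,-1)  (-4,-1)  (-4,-1)  (-4,-1)
   x    (4,6)    (5,4)    (4,6)    (5,4)  (-4,-1)  (-4,-1)  (-4,-1)  (-4,-1)

z: (4,4) (4,4) (-1,5) (-1,5) (-4,-1) (-4,-1) (-4,-1) (-4,-1) | x: (4,6) (5,4) (4,6) (5,4) (-4,-1) (-4,-1) (-4,-1) (-4,-1)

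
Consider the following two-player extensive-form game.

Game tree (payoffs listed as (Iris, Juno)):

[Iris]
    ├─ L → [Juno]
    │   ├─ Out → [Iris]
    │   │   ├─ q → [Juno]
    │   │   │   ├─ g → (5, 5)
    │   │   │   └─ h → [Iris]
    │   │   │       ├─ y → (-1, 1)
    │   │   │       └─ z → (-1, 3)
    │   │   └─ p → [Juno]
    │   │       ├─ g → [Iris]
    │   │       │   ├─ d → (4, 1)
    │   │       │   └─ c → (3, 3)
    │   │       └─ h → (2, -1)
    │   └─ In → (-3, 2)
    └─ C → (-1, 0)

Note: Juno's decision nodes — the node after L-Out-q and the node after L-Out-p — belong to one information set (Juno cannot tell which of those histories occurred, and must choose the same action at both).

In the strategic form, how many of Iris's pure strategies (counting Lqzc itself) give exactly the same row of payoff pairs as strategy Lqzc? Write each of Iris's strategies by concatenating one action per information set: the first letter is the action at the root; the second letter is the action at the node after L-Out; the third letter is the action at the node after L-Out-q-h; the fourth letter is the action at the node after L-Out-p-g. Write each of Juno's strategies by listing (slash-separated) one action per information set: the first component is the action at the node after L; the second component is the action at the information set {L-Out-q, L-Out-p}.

2

Row for Lqzc (columns Out/g, Out/h, In/g, In/h): (5,5) (-1,3) (-3,2) (-3,2).
Under Lqzc, Iris's choice at the node after L-Out-p-g can never be reached regardless of what Juno does, so varying those choices leaves every outcome unchanged.
Holding the reachable choices fixed and varying the unreachable one freely already gives 2 equivalent strategies.
No other strategy reproduces this row, so those 2 are the full class: Lqzd, Lqzc.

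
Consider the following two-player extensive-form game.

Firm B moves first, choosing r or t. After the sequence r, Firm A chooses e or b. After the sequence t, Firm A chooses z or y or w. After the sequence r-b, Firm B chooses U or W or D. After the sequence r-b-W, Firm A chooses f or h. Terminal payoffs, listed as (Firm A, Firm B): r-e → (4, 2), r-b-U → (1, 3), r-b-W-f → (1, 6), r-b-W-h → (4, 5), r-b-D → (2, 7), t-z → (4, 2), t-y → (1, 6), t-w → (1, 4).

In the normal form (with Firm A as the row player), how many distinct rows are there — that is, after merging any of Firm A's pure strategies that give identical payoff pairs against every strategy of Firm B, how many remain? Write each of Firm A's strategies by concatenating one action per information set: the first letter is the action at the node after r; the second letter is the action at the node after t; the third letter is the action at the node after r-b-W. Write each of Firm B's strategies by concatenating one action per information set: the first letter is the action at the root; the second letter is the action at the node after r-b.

9

Firm A has 12 pure strategies: ezf, ezh, eyf, eyh, ewf, ewh, bzf, bzh, byf, byh, bwf, bwh. Columns: rU, rW, rD, tU, tW, tD.
{ezf, ezh} → row (4,2) (4,2) (4,2) (4,2) (4,2) (4,2)
{eyf, eyh} → row (4,2) (4,2) (4,2) (1,6) (1,6) (1,6)
{ewf, ewh} → row (4,2) (4,2) (4,2) (1,4) (1,4) (1,4)
{bzf} → row (1,3) (1,6) (2,7) (4,2) (4,2) (4,2)
{bzh} → row (1,3) (4,5) (2,7) (4,2) (4,2) (4,2)
{byf} → row (1,3) (1,6) (2,7) (1,6) (1,6) (1,6)
{byh} → row (1,3) (4,5) (2,7) (1,6) (1,6) (1,6)
{bwf} → row (1,3) (1,6) (2,7) (1,4) (1,4) (1,4)
{bwh} → row (1,3) (4,5) (2,7) (1,4) (1,4) (1,4)
That's 9 distinct rows out of 12 strategies.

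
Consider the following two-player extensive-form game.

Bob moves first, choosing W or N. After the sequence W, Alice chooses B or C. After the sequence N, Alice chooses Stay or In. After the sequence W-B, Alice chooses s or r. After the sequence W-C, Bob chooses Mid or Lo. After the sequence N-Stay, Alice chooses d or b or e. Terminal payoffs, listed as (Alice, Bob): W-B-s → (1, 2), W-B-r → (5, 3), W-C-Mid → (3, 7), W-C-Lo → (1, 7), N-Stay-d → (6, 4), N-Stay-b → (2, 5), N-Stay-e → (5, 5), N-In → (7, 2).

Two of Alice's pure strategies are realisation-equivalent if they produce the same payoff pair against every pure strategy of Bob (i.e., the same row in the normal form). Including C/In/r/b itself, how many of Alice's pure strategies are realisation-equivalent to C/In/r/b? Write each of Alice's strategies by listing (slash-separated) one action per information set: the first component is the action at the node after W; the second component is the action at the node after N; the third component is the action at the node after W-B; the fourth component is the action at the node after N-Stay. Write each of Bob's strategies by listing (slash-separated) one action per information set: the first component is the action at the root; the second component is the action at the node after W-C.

6

Row for C/In/r/b (columns W/Mid, W/Lo, N/Mid, N/Lo): (3,7) (1,7) (7,2) (7,2).
Under C/In/r/b, Alice's choice at the node after W-B and at the node after N-Stay can never be reached regardless of what Bob does, so varying those choices leaves every outcome unchanged.
Holding the reachable choices fixed and varying the unreachable ones freely already gives 2 × 3 = 6 equivalent strategies.
No other strategy reproduces this row, so those 6 are the full class: C/In/s/d, C/In/s/b, C/In/s/e, C/In/r/d, C/In/r/b, C/In/r/e.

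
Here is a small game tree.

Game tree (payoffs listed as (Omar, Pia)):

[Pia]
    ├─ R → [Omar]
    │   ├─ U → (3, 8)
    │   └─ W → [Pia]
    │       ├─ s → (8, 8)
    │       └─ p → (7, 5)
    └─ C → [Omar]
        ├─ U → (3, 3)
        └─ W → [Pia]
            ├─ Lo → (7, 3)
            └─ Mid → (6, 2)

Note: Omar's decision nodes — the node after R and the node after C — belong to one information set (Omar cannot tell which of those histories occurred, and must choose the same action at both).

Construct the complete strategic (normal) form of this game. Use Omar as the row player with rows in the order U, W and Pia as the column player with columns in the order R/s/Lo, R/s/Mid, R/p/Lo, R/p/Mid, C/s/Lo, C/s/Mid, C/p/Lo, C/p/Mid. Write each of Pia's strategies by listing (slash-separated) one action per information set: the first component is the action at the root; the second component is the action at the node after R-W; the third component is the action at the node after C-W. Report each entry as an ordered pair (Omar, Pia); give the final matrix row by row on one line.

U: (3,8) (3,8) (3,8) (3,8) (3,3) (3,3) (3,3) (3,3) | W: (8,8) (8,8) (7,5) (7,5) (7,3) (6,2) (7,3) (6,2)

       R/s/Lo  R/s/Mid   R/p/Lo  R/p/Mid   C/s/Lo  C/s/Mid   C/p/Lo  C/p/Mid
   U    (3,8)    (3,8)    (3,8)    (3,8)    (3,3)    (3,3)    (3,3)    (3,3)
   W    (8,8)    (8,8)    (7,5)    (7,5)    (7,3)    (6,2)    (7,3)    (6,2)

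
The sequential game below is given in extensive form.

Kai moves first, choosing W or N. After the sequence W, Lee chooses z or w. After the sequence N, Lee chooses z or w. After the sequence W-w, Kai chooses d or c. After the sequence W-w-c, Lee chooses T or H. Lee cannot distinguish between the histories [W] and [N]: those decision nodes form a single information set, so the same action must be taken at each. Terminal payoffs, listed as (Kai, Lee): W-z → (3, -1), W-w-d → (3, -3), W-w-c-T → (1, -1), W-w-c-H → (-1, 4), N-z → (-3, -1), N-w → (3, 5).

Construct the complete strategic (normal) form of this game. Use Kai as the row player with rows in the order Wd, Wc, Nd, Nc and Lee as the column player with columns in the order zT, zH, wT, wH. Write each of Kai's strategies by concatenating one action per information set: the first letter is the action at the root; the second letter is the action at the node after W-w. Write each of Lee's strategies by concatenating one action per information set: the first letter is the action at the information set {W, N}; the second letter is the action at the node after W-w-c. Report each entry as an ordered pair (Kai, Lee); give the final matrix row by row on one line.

Wd: (3,-1) (3,-1) (3,-3) (3,-3) | Wc: (3,-1) (3,-1) (1,-1) (-1,4) | Nd: (-3,-1) (-3,-1) (3,5) (3,5) | Nc: (-3,-1) (-3,-1) (3,5) (3,5)

Row Wd: zT→(3,-1), zH→(3,-1), wT→(3,-3), wH→(3,-3)
Row Wc: zT→(3,-1), zH→(3,-1), wT→(1,-1), wH→(-1,4)
Row Nd: zT→(-3,-1), zH→(-3,-1), wT→(3,5), wH→(3,5)
Row Nc: zT→(-3,-1), zH→(-3,-1), wT→(3,5), wH→(3,5)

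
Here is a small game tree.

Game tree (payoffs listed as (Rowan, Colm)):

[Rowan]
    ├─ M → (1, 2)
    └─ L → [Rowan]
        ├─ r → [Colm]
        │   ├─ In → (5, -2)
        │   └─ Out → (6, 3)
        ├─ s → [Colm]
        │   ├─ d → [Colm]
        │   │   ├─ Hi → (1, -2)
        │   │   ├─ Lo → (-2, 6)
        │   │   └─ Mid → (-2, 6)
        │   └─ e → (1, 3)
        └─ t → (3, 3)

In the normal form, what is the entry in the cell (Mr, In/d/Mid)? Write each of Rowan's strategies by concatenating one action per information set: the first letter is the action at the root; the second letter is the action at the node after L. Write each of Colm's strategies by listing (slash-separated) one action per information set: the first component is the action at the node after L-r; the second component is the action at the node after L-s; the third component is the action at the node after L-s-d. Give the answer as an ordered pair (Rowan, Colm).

Trace the play path from the root:
  Rowan plays M
→ terminal payoff (1, 2).
(Rowan's choice at the node after L is never reached on this path, so it doesn't affect the outcome.)

(1, 2)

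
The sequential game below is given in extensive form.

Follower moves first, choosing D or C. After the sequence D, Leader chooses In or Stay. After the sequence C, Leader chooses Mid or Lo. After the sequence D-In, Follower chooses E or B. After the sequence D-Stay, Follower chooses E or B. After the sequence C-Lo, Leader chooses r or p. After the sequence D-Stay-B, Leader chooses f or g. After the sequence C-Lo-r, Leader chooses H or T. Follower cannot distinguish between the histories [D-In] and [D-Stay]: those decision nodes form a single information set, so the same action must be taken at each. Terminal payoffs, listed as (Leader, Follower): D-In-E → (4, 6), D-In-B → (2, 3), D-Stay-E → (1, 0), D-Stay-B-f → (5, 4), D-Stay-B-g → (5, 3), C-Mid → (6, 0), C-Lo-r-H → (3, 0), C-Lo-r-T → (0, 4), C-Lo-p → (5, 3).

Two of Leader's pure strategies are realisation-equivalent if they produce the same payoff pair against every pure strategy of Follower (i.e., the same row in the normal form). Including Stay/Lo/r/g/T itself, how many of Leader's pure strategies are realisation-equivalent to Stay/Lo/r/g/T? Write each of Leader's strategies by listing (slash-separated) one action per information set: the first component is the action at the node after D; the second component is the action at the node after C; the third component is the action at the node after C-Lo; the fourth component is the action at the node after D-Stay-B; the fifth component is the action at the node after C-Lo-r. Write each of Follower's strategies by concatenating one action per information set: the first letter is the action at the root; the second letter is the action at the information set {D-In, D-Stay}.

1

Row for Stay/Lo/r/g/T (columns DE, DB, CE, CB): (1,0) (5,3) (0,4) (0,4).
Every one of Leader's information sets is on the play path for some reply by Follower when Leader follows Stay/Lo/r/g/T.
Changing the action at any of them therefore changes at least one column, so only Stay/Lo/r/g/T itself gives this row.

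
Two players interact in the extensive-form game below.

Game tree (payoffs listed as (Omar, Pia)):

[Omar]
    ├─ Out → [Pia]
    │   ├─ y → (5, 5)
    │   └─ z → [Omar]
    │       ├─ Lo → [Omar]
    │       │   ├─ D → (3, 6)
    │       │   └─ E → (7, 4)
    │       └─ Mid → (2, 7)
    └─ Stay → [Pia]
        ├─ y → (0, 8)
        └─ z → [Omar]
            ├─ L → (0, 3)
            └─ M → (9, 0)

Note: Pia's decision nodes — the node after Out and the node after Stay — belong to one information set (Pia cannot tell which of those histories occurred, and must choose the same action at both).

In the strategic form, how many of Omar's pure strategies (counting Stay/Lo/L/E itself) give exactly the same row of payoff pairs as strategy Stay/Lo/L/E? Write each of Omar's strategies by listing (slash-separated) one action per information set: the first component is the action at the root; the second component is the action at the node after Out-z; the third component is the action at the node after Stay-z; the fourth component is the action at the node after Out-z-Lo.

Row for Stay/Lo/L/E (columns y, z): (0,8) (0,3).
Under Stay/Lo/L/E, Omar's choice at the node after Out-z and at the node after Out-z-Lo can never be reached regardless of what Pia does, so varying those choices leaves every outcome unchanged.
Holding the reachable choices fixed and varying the unreachable ones freely already gives 2 × 2 = 4 equivalent strategies.
No other strategy reproduces this row, so those 4 are the full class: Stay/Lo/L/D, Stay/Lo/L/E, Stay/Mid/L/D, Stay/Mid/L/E.

4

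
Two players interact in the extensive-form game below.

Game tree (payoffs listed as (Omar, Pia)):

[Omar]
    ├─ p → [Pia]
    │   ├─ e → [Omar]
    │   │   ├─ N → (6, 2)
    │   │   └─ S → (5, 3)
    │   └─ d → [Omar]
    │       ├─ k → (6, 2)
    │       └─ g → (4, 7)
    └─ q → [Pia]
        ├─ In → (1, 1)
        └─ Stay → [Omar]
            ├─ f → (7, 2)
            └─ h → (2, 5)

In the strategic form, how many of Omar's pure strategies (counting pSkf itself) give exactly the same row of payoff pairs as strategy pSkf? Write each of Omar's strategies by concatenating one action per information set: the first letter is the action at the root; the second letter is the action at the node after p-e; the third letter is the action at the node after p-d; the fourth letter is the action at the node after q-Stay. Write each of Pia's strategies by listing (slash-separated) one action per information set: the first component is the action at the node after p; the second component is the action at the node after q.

2

Row for pSkf (columns e/In, e/Stay, d/In, d/Stay): (5,3) (5,3) (6,2) (6,2).
Under pSkf, Omar's choice at the node after q-Stay can never be reached regardless of what Pia does, so varying those choices leaves every outcome unchanged.
Holding the reachable choices fixed and varying the unreachable one freely already gives 2 equivalent strategies.
No other strategy reproduces this row, so those 2 are the full class: pSkf, pSkh.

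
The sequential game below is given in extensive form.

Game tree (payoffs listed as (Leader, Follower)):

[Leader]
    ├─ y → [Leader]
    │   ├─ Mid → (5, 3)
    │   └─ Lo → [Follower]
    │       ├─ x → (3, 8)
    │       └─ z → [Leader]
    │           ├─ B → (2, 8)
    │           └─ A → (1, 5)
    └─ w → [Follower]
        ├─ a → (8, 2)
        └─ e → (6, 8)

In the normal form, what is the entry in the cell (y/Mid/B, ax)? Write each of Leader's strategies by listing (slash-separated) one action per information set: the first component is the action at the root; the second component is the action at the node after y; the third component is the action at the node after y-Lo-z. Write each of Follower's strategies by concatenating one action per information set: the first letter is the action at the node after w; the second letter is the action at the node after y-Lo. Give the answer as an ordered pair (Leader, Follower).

(5, 3)

Trace the play path from the root:
  Leader plays y
  Leader plays Mid at [y]
→ terminal payoff (5, 3).
(Leader's choice at the node after y-Lo-z is never reached on this path, so it doesn't affect the outcome.)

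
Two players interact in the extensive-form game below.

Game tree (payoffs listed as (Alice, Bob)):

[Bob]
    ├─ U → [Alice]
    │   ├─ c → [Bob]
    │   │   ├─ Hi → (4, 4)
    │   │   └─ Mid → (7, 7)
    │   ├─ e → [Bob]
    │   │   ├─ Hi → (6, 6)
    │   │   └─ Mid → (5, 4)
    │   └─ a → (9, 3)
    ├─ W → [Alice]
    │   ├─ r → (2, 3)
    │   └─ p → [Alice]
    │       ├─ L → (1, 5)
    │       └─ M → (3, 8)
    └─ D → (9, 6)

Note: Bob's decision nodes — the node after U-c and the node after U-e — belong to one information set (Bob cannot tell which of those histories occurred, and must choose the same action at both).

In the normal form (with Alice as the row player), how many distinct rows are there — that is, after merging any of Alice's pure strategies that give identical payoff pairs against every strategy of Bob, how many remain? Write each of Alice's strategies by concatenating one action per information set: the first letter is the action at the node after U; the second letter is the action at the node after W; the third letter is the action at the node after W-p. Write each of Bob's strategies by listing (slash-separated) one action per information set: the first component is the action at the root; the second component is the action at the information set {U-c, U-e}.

Alice has 12 pure strategies: crL, crM, cpL, cpM, erL, erM, epL, epM, arL, arM, apL, apM. Columns: U/Hi, U/Mid, W/Hi, W/Mid, D/Hi, D/Mid.
{crL, crM} → row (4,4) (7,7) (2,3) (2,3) (9,6) (9,6)
{cpL} → row (4,4) (7,7) (1,5) (1,5) (9,6) (9,6)
{cpM} → row (4,4) (7,7) (3,8) (3,8) (9,6) (9,6)
{erL, erM} → row (6,6) (5,4) (2,3) (2,3) (9,6) (9,6)
{epL} → row (6,6) (5,4) (1,5) (1,5) (9,6) (9,6)
{epM} → row (6,6) (5,4) (3,8) (3,8) (9,6) (9,6)
{arL, arM} → row (9,3) (9,3) (2,3) (2,3) (9,6) (9,6)
{apL} → row (9,3) (9,3) (1,5) (1,5) (9,6) (9,6)
{apM} → row (9,3) (9,3) (3,8) (3,8) (9,6) (9,6)
That's 9 distinct rows out of 12 strategies.

9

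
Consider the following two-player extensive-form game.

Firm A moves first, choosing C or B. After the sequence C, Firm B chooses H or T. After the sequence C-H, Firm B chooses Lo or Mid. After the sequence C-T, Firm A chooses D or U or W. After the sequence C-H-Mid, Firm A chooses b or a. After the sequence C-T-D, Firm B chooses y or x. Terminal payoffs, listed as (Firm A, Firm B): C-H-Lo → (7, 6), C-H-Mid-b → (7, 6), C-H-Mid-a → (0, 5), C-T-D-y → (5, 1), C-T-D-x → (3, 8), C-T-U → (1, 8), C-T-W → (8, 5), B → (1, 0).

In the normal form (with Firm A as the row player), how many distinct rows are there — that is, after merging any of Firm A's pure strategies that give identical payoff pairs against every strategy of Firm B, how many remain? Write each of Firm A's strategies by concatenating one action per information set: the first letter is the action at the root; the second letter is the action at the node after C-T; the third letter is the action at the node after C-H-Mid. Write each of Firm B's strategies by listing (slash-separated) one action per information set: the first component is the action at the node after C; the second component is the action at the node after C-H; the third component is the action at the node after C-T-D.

7

Firm A has 12 pure strategies: CDb, CDa, CUb, CUa, CWb, CWa, BDb, BDa, BUb, BUa, BWb, BWa. Columns: H/Lo/y, H/Lo/x, H/Mid/y, H/Mid/x, T/Lo/y, T/Lo/x, T/Mid/y, T/Mid/x.
{CDb} → row (7,6) (7,6) (7,6) (7,6) (5,1) (3,8) (5,1) (3,8)
{CDa} → row (7,6) (7,6) (0,5) (0,5) (5,1) (3,8) (5,1) (3,8)
{CUb} → row (7,6) (7,6) (7,6) (7,6) (1,8) (1,8) (1,8) (1,8)
{CUa} → row (7,6) (7,6) (0,5) (0,5) (1,8) (1,8) (1,8) (1,8)
{CWb} → row (7,6) (7,6) (7,6) (7,6) (8,5) (8,5) (8,5) (8,5)
{CWa} → row (7,6) (7,6) (0,5) (0,5) (8,5) (8,5) (8,5) (8,5)
{BDb, BDa, BUb, BUa, BWb, BWa} → row (1,0) (1,0) (1,0) (1,0) (1,0) (1,0) (1,0) (1,0)
That's 7 distinct rows out of 12 strategies.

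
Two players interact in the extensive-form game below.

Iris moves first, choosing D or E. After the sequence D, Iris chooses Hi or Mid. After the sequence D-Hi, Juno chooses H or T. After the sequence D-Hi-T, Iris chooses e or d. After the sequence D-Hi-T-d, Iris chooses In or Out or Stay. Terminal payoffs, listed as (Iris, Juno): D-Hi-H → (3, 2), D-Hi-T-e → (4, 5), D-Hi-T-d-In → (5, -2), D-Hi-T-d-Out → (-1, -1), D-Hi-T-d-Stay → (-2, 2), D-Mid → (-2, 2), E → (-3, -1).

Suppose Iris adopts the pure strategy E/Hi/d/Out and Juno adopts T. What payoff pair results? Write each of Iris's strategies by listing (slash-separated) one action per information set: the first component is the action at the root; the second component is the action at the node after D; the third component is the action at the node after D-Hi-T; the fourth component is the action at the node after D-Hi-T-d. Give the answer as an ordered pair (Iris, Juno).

Trace the play path from the root:
  Iris plays E
→ terminal payoff (-3, -1).
(Iris's choice at the node after D is never reached on this path, so it doesn't affect the outcome.)

(-3, -1)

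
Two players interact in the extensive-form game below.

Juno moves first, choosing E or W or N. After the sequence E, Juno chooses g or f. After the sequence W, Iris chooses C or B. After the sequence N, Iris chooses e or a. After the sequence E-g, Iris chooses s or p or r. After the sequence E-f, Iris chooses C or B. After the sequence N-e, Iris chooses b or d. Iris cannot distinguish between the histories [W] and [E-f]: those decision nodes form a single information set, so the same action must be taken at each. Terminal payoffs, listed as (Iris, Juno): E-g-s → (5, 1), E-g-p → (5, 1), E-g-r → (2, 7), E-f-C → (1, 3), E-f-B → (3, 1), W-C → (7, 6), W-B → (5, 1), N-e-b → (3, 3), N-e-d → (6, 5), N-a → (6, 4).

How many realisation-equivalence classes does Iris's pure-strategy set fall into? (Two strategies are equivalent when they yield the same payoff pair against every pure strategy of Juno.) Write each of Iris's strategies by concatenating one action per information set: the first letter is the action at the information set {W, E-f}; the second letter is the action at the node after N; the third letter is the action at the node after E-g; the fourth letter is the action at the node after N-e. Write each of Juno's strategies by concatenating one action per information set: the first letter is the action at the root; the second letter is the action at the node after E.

12

Iris has 24 pure strategies: Cesb, Cesd, Cepb, Cepd, Cerb, Cerd, Casb, Casd, Capb, Capd, Carb, Card, Besb, Besd, Bepb, Bepd, Berb, Berd, Basb, Basd, Bapb, Bapd, Barb, Bard. Columns: Eg, Ef, Wg, Wf, Ng, Nf.
{Cesb, Cepb} → row (5,1) (1,3) (7,6) (7,6) (3,3) (3,3)
{Cesd, Cepd} → row (5,1) (1,3) (7,6) (7,6) (6,5) (6,5)
{Cerb} → row (2,7) (1,3) (7,6) (7,6) (3,3) (3,3)
{Cerd} → row (2,7) (1,3) (7,6) (7,6) (6,5) (6,5)
{Casb, Casd, Capb, Capd} → row (5,1) (1,3) (7,6) (7,6) (6,4) (6,4)
{Carb, Card} → row (2,7) (1,3) (7,6) (7,6) (6,4) (6,4)
{Besb, Bepb} → row (5,1) (3,1) (5,1) (5,1) (3,3) (3,3)
{Besd, Bepd} → row (5,1) (3,1) (5,1) (5,1) (6,5) (6,5)
{Berb} → row (2,7) (3,1) (5,1) (5,1) (3,3) (3,3)
{Berd} → row (2,7) (3,1) (5,1) (5,1) (6,5) (6,5)
{Basb, Basd, Bapb, Bapd} → row (5,1) (3,1) (5,1) (5,1) (6,4) (6,4)
{Barb, Bard} → row (2,7) (3,1) (5,1) (5,1) (6,4) (6,4)
That's 12 distinct rows out of 24 strategies.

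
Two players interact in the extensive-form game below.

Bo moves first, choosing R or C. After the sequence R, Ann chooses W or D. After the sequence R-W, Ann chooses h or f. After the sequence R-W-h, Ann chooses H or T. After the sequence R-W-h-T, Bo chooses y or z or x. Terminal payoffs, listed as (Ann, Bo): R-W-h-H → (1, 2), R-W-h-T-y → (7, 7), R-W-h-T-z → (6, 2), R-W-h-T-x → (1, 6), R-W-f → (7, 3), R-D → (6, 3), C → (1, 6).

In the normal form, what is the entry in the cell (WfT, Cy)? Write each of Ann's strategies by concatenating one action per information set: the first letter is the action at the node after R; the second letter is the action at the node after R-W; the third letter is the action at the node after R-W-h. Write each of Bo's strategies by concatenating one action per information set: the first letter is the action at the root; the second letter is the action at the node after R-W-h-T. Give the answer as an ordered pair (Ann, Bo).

(1, 6)

Trace the play path from the root:
  Bo plays C
→ terminal payoff (1, 6).
(Ann's choice at the node after R is never reached on this path, so it doesn't affect the outcome.)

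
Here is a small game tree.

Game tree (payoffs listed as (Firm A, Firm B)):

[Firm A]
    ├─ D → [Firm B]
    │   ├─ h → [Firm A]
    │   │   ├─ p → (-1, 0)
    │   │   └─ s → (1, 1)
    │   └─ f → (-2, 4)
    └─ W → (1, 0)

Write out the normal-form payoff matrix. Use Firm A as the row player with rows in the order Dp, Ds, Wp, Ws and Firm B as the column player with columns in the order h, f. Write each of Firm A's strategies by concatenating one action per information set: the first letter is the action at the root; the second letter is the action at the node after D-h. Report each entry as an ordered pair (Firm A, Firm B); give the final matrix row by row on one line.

            h        f
  Dp   (-1,0)   (-2,4)
  Ds    (1,1)   (-2,4)
  Wp    (1,0)    (1,0)
  Ws    (1,0)    (1,0)

Dp: (-1,0) (-2,4) | Ds: (1,1) (-2,4) | Wp: (1,0) (1,0) | Ws: (1,0) (1,0)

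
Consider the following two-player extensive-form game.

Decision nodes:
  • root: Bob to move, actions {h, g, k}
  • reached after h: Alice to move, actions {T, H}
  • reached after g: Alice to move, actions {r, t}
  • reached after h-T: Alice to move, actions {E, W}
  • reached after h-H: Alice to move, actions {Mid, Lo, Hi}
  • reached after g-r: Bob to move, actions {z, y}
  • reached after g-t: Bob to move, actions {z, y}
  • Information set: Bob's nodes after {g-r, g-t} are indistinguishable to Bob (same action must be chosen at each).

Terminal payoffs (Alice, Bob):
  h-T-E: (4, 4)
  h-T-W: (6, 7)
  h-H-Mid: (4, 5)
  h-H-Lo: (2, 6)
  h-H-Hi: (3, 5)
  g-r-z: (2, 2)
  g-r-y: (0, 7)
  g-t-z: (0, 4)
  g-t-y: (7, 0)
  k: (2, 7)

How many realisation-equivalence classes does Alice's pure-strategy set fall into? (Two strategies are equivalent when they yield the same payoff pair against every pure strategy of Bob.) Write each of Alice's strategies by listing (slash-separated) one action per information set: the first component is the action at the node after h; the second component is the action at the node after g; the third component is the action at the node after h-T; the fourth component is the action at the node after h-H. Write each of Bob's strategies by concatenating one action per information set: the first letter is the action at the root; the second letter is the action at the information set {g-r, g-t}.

Alice has 24 pure strategies: T/r/E/Mid, T/r/E/Lo, T/r/E/Hi, T/r/W/Mid, T/r/W/Lo, T/r/W/Hi, T/t/E/Mid, T/t/E/Lo, T/t/E/Hi, T/t/W/Mid, T/t/W/Lo, T/t/W/Hi, H/r/E/Mid, H/r/E/Lo, H/r/E/Hi, H/r/W/Mid, H/r/W/Lo, H/r/W/Hi, H/t/E/Mid, H/t/E/Lo, H/t/E/Hi, H/t/W/Mid, H/t/W/Lo, H/t/W/Hi. Columns: hz, hy, gz, gy, kz, ky.
{T/r/E/Mid, T/r/E/Lo, T/r/E/Hi} → row (4,4) (4,4) (2,2) (0,7) (2,7) (2,7)
{T/r/W/Mid, T/r/W/Lo, T/r/W/Hi} → row (6,7) (6,7) (2,2) (0,7) (2,7) (2,7)
{T/t/E/Mid, T/t/E/Lo, T/t/E/Hi} → row (4,4) (4,4) (0,4) (7,0) (2,7) (2,7)
{T/t/W/Mid, T/t/W/Lo, T/t/W/Hi} → row (6,7) (6,7) (0,4) (7,0) (2,7) (2,7)
{H/r/E/Mid, H/r/W/Mid} → row (4,5) (4,5) (2,2) (0,7) (2,7) (2,7)
{H/r/E/Lo, H/r/W/Lo} → row (2,6) (2,6) (2,2) (0,7) (2,7) (2,7)
{H/r/E/Hi, H/r/W/Hi} → row (3,5) (3,5) (2,2) (0,7) (2,7) (2,7)
{H/t/E/Mid, H/t/W/Mid} → row (4,5) (4,5) (0,4) (7,0) (2,7) (2,7)
{H/t/E/Lo, H/t/W/Lo} → row (2,6) (2,6) (0,4) (7,0) (2,7) (2,7)
{H/t/E/Hi, H/t/W/Hi} → row (3,5) (3,5) (0,4) (7,0) (2,7) (2,7)
That's 10 distinct rows out of 24 strategies.

10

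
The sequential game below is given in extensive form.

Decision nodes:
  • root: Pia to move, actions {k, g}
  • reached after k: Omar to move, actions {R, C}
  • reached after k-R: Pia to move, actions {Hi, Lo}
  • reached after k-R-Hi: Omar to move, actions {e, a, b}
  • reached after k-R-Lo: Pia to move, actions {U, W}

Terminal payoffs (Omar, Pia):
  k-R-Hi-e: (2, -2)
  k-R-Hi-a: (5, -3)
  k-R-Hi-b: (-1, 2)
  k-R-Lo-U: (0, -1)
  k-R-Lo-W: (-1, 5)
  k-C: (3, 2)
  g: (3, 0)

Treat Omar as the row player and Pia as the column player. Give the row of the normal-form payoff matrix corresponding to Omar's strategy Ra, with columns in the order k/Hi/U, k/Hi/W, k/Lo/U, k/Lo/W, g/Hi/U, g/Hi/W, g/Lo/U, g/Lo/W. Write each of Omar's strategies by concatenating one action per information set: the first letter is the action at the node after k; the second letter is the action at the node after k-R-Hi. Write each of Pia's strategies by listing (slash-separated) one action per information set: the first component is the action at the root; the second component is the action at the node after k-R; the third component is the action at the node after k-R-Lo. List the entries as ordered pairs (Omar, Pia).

vs k/Hi/U: Pia plays k → Omar plays R at [k] → Pia plays Hi at [k-R] → Omar plays a at [k-R-Hi] → (5, -3)
vs k/Hi/W: Pia plays k → Omar plays R at [k] → Pia plays Hi at [k-R] → Omar plays a at [k-R-Hi] → (5, -3)
vs k/Lo/U: Pia plays k → Omar plays R at [k] → Pia plays Lo at [k-R] → Pia plays U at [k-R-Lo] → (0, -1)
vs k/Lo/W: Pia plays k → Omar plays R at [k] → Pia plays Lo at [k-R] → Pia plays W at [k-R-Lo] → (-1, 5)
vs g/Hi/U: Pia plays g → (3, 0)
vs g/Hi/W: Pia plays g → (3, 0)
vs g/Lo/U: Pia plays g → (3, 0)
vs g/Lo/W: Pia plays g → (3, 0)

(5,-3) (5,-3) (0,-1) (-1,5) (3,0) (3,0) (3,0) (3,0)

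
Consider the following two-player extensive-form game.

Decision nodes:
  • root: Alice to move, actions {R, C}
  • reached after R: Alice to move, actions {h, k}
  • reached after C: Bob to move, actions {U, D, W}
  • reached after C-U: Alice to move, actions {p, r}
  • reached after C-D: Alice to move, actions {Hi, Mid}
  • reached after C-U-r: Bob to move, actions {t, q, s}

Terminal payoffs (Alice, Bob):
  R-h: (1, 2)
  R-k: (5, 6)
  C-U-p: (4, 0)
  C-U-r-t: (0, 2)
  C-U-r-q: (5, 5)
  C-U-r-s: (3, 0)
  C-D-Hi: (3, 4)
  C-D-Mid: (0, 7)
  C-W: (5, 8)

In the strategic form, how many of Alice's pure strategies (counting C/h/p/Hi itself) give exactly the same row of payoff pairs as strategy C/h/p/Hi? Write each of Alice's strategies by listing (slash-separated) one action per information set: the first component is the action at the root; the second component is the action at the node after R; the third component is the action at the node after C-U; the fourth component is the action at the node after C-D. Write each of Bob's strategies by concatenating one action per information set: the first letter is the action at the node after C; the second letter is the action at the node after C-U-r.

2

Row for C/h/p/Hi (columns Ut, Uq, Us, Dt, Dq, Ds, Wt, Wq, Ws): (4,0) (4,0) (4,0) (3,4) (3,4) (3,4) (5,8) (5,8) (5,8).
Under C/h/p/Hi, Alice's choice at the node after R can never be reached regardless of what Bob does, so varying those choices leaves every outcome unchanged.
Holding the reachable choices fixed and varying the unreachable one freely already gives 2 equivalent strategies.
No other strategy reproduces this row, so those 2 are the full class: C/h/p/Hi, C/k/p/Hi.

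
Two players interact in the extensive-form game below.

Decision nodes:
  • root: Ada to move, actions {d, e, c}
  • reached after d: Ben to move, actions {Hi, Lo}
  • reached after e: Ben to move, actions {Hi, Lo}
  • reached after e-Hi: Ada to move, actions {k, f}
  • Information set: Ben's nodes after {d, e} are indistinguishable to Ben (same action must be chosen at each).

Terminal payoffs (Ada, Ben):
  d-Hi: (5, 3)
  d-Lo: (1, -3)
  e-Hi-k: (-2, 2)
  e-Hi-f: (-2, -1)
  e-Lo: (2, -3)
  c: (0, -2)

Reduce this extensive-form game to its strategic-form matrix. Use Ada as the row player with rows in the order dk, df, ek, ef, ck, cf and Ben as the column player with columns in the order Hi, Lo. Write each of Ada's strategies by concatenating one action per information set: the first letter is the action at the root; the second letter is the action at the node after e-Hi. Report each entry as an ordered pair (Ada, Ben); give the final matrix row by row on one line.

Row dk: Hi→(5,3), Lo→(1,-3)
Row df: Hi→(5,3), Lo→(1,-3)
Row ek: Hi→(-2,2), Lo→(2,-3)
Row ef: Hi→(-2,-1), Lo→(2,-3)
Row ck: Hi→(0,-2), Lo→(0,-2)
Row cf: Hi→(0,-2), Lo→(0,-2)

dk: (5,3) (1,-3) | df: (5,3) (1,-3) | ek: (-2,2) (2,-3) | ef: (-2,-1) (2,-3) | ck: (0,-2) (0,-2) | cf: (0,-2) (0,-2)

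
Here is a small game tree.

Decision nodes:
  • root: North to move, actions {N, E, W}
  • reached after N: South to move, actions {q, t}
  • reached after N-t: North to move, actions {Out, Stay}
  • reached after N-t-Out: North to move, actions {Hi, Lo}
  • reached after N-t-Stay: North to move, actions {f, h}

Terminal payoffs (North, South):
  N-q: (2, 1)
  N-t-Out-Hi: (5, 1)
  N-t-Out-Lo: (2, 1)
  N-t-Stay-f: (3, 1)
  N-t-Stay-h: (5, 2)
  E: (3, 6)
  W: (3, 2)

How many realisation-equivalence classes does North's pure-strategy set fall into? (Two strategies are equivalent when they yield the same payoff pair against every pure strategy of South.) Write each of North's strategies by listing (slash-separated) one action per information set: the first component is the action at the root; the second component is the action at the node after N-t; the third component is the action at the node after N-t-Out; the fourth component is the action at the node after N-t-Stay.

North has 24 pure strategies: N/Out/Hi/f, N/Out/Hi/h, N/Out/Lo/f, N/Out/Lo/h, N/Stay/Hi/f, N/Stay/Hi/h, N/Stay/Lo/f, N/Stay/Lo/h, E/Out/Hi/f, E/Out/Hi/h, E/Out/Lo/f, E/Out/Lo/h, E/Stay/Hi/f, E/Stay/Hi/h, E/Stay/Lo/f, E/Stay/Lo/h, W/Out/Hi/f, W/Out/Hi/h, W/Out/Lo/f, W/Out/Lo/h, W/Stay/Hi/f, W/Stay/Hi/h, W/Stay/Lo/f, W/Stay/Lo/h. Columns: q, t.
{N/Out/Hi/f, N/Out/Hi/h} → row (2,1) (5,1)
{N/Out/Lo/f, N/Out/Lo/h} → row (2,1) (2,1)
{N/Stay/Hi/f, N/Stay/Lo/f} → row (2,1) (3,1)
{N/Stay/Hi/h, N/Stay/Lo/h} → row (2,1) (5,2)
{E/Out/Hi/f, E/Out/Hi/h, E/Out/Lo/f, E/Out/Lo/h, E/Stay/Hi/f, E/Stay/Hi/h, E/Stay/Lo/f, E/Stay/Lo/h} → row (3,6) (3,6)
{W/Out/Hi/f, W/Out/Hi/h, W/Out/Lo/f, W/Out/Lo/h, W/Stay/Hi/f, W/Stay/Hi/h, W/Stay/Lo/f, W/Stay/Lo/h} → row (3,2) (3,2)
That's 6 distinct rows out of 24 strategies.

6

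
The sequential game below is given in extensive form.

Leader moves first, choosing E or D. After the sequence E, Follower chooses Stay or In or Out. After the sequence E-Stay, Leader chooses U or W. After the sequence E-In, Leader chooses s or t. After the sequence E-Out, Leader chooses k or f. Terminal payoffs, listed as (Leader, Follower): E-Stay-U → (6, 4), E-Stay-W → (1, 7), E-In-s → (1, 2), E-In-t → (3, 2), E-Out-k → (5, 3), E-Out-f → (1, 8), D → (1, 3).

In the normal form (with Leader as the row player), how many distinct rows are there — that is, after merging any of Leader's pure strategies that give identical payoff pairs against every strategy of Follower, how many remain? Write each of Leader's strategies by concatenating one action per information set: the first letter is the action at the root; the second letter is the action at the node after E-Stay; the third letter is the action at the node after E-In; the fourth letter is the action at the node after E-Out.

9

Leader has 16 pure strategies: EUsk, EUsf, EUtk, EUtf, EWsk, EWsf, EWtk, EWtf, DUsk, DUsf, DUtk, DUtf, DWsk, DWsf, DWtk, DWtf. Columns: Stay, In, Out.
{EUsk} → row (6,4) (1,2) (5,3)
{EUsf} → row (6,4) (1,2) (1,8)
{EUtk} → row (6,4) (3,2) (5,3)
{EUtf} → row (6,4) (3,2) (1,8)
{EWsk} → row (1,7) (1,2) (5,3)
{EWsf} → row (1,7) (1,2) (1,8)
{EWtk} → row (1,7) (3,2) (5,3)
{EWtf} → row (1,7) (3,2) (1,8)
{DUsk, DUsf, DUtk, DUtf, DWsk, DWsf, DWtk, DWtf} → row (1,3) (1,3) (1,3)
That's 9 distinct rows out of 16 strategies.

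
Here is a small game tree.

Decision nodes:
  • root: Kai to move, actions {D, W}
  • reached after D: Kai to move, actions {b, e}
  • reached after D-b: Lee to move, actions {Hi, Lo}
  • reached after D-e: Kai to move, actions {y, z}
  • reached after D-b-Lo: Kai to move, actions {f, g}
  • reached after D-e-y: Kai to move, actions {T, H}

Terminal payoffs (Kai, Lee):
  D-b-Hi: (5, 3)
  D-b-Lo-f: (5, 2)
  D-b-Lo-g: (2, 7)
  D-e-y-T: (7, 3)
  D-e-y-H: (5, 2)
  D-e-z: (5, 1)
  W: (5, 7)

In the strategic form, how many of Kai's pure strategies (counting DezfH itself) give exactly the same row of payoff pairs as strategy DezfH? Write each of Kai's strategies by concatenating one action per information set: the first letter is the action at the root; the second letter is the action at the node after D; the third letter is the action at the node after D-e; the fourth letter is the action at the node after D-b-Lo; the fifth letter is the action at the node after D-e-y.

Row for DezfH (columns Hi, Lo): (5,1) (5,1).
Under DezfH, Kai's choice at the node after D-b-Lo and at the node after D-e-y can never be reached regardless of what Lee does, so varying those choices leaves every outcome unchanged.
Holding the reachable choices fixed and varying the unreachable ones freely already gives 2 × 2 = 4 equivalent strategies.
No other strategy reproduces this row, so those 4 are the full class: DezfT, DezfH, DezgT, DezgH.

4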